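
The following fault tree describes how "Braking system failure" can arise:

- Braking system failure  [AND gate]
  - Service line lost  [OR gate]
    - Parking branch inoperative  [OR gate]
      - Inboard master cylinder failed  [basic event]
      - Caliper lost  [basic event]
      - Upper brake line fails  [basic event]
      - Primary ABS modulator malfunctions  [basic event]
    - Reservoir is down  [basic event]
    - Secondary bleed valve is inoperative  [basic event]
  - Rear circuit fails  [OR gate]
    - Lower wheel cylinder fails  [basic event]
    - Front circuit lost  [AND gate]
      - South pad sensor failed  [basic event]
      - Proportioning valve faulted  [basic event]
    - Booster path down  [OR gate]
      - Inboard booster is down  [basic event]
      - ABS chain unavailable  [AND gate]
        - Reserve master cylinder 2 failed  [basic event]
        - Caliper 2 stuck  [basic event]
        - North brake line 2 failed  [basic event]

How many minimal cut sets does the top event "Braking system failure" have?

24

Parking branch inoperative [OR]: union of children's cut sets → 4 cut set(s).
Service line lost [OR]: union of children's cut sets → 6 cut set(s).
Front circuit lost [AND]: one cut set from each child combined → 1 × 1 = 1 cut set(s).
ABS chain unavailable [AND]: one cut set from each child combined → 1 × 1 × 1 = 1 cut set(s).
Booster path down [OR]: union of children's cut sets → 2 cut set(s).
Rear circuit fails [OR]: union of children's cut sets → 4 cut set(s).
Braking system failure [AND]: one cut set from each child combined → 6 × 4 = 24 cut set(s).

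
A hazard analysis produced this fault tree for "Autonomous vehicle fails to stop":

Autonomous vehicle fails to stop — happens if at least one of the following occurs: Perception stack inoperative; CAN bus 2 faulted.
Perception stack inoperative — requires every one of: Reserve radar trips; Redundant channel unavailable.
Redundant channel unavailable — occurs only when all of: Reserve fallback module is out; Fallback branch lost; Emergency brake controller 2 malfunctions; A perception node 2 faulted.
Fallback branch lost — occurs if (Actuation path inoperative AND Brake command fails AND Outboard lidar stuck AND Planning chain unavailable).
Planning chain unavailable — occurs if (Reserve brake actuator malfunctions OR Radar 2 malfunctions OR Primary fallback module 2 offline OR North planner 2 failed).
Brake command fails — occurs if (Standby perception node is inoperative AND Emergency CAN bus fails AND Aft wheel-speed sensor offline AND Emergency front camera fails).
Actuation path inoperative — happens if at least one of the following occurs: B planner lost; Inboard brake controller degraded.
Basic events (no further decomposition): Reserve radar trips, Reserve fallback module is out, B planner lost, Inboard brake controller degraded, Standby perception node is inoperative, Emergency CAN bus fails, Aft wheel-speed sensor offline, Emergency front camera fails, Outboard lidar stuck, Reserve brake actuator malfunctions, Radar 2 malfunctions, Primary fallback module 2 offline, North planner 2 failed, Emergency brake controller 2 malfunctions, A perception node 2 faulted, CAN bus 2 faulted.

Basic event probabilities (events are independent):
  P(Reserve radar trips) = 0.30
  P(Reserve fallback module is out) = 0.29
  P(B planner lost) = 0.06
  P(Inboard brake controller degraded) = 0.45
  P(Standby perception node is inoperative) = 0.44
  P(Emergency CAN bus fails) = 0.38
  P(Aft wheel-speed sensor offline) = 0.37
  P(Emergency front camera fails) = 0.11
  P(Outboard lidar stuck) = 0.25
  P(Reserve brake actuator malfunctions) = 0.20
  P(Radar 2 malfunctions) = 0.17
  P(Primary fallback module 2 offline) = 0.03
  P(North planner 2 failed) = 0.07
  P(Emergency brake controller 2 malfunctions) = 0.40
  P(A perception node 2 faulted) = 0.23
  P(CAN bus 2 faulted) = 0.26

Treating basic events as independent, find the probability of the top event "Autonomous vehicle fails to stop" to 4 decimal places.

P(Actuation path inoperative) [OR] = 1 − (1−0.06) × (1−0.45) = 0.483000
P(Brake command fails) [AND] = 0.44 × 0.38 × 0.37 × 0.11 = 0.006805
P(Planning chain unavailable) [OR] = 1 − (1−0.20) × (1−0.17) × (1−0.03) × (1−0.07) = 0.401006
P(Fallback branch lost) [AND] = 0.483000 × 0.006805 × 0.25 × 0.401006 = 0.000330
P(Redundant channel unavailable) [AND] = 0.29 × 0.000330 × 0.40 × 0.23 = 0.000009
P(Perception stack inoperative) [AND] = 0.30 × 0.000009 = 0.000003
P(Autonomous vehicle fails to stop) [OR] = 1 − (1−0.000003) × (1−0.26) = 0.260002
Rounded to 4 decimal places: P(Autonomous vehicle fails to stop) ≈ 0.2600.

0.2600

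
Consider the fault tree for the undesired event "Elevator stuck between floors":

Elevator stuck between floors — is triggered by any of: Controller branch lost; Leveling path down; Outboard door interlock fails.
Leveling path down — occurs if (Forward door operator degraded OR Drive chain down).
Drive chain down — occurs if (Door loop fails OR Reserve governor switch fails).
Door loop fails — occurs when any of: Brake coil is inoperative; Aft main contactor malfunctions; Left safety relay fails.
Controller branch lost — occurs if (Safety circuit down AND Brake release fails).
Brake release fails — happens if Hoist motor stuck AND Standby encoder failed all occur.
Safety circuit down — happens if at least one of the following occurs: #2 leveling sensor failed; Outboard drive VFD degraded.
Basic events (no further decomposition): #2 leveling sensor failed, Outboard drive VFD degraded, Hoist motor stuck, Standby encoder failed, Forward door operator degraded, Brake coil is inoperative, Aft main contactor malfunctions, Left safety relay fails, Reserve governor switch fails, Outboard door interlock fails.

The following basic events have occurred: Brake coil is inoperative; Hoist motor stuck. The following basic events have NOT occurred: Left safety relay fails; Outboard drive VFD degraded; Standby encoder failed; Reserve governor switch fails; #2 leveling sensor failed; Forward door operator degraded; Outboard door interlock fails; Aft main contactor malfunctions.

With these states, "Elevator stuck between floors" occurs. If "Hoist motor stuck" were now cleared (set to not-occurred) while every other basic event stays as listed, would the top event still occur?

Counterfactual: set "Hoist motor stuck" to not occurred.
Safety circuit down [OR]: #2 leveling sensor failed=not, Outboard drive VFD degraded=not → no input occurs → does not occur.
Brake release fails [AND]: Hoist motor stuck=not, Standby encoder failed=not → not all inputs occur → does not occur.
Controller branch lost [AND]: Safety circuit down=not, Brake release fails=not → not all inputs occur → does not occur.
Door loop fails [OR]: Brake coil is inoperative=occurs, Aft main contactor malfunctions=not, Left safety relay fails=not → at least one input occurs → occurs.
Drive chain down [OR]: Door loop fails=occurs, Reserve governor switch fails=not → at least one input occurs → occurs.
Leveling path down [OR]: Forward door operator degraded=not, Drive chain down=occurs → at least one input occurs → occurs.
Elevator stuck between floors [OR]: Controller branch lost=not, Leveling path down=occurs, Outboard door interlock fails=not → at least one input occurs → occurs.

Yes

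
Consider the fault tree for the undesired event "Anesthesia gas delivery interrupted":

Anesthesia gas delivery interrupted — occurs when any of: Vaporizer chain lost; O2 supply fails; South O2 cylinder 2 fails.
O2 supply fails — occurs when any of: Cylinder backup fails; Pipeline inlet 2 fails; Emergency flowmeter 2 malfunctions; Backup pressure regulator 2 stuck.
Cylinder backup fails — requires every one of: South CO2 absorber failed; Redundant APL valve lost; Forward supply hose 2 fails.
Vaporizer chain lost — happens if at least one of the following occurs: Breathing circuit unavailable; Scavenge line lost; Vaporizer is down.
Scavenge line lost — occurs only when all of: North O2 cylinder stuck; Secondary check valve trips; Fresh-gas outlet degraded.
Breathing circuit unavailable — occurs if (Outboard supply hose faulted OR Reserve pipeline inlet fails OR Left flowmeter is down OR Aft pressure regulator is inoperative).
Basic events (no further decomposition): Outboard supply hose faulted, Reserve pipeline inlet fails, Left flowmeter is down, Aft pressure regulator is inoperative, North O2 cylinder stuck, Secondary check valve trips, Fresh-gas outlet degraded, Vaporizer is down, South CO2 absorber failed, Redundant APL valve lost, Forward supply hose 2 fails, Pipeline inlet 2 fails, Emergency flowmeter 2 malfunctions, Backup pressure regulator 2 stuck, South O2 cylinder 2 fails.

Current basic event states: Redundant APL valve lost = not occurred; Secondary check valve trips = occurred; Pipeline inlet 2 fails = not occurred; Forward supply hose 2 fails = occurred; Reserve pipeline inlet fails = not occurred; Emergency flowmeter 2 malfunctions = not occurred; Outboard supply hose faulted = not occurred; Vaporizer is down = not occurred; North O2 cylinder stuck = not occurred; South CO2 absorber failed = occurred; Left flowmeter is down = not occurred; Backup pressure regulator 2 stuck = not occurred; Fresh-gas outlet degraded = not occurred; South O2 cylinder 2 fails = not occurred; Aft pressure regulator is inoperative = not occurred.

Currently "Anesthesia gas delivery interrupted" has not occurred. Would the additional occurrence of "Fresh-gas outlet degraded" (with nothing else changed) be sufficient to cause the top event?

No

Counterfactual: set "Fresh-gas outlet degraded" to occurred.
Breathing circuit unavailable [OR]: Outboard supply hose faulted=not, Reserve pipeline inlet fails=not, Left flowmeter is down=not, Aft pressure regulator is inoperative=not → no input occurs → does not occur.
Scavenge line lost [AND]: North O2 cylinder stuck=not, Secondary check valve trips=occurs, Fresh-gas outlet degraded=occurs → not all inputs occur → does not occur.
Vaporizer chain lost [OR]: Breathing circuit unavailable=not, Scavenge line lost=not, Vaporizer is down=not → no input occurs → does not occur.
Cylinder backup fails [AND]: South CO2 absorber failed=occurs, Redundant APL valve lost=not, Forward supply hose 2 fails=occurs → not all inputs occur → does not occur.
O2 supply fails [OR]: Cylinder backup fails=not, Pipeline inlet 2 fails=not, Emergency flowmeter 2 malfunctions=not, Backup pressure regulator 2 stuck=not → no input occurs → does not occur.
Anesthesia gas delivery interrupted [OR]: Vaporizer chain lost=not, O2 supply fails=not, South O2 cylinder 2 fails=not → no input occurs → does not occur.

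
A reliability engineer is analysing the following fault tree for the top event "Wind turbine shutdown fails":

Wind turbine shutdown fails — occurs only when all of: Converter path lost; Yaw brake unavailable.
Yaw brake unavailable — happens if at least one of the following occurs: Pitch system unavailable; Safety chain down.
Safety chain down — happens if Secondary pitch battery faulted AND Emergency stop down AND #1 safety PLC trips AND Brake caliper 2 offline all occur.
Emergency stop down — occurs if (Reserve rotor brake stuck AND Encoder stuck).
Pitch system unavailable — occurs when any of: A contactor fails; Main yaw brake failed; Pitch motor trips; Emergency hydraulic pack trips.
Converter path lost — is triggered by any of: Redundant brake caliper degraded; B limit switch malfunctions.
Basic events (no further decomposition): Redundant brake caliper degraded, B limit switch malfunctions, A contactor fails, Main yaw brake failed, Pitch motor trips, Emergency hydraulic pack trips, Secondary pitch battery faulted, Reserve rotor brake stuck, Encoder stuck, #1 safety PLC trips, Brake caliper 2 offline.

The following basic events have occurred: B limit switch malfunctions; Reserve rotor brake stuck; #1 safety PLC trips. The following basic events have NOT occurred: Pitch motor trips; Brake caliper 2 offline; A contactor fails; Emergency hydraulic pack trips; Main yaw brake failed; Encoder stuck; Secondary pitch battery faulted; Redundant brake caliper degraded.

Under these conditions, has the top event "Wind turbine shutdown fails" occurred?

No

Converter path lost [OR]: Redundant brake caliper degraded=not, B limit switch malfunctions=occurs → at least one input occurs → occurs.
Pitch system unavailable [OR]: A contactor fails=not, Main yaw brake failed=not, Pitch motor trips=not, Emergency hydraulic pack trips=not → no input occurs → does not occur.
Emergency stop down [AND]: Reserve rotor brake stuck=occurs, Encoder stuck=not → not all inputs occur → does not occur.
Safety chain down [AND]: Secondary pitch battery faulted=not, Emergency stop down=not, #1 safety PLC trips=occurs, Brake caliper 2 offline=not → not all inputs occur → does not occur.
Yaw brake unavailable [OR]: Pitch system unavailable=not, Safety chain down=not → no input occurs → does not occur.
Wind turbine shutdown fails [AND]: Converter path lost=occurs, Yaw brake unavailable=not → not all inputs occur → does not occur.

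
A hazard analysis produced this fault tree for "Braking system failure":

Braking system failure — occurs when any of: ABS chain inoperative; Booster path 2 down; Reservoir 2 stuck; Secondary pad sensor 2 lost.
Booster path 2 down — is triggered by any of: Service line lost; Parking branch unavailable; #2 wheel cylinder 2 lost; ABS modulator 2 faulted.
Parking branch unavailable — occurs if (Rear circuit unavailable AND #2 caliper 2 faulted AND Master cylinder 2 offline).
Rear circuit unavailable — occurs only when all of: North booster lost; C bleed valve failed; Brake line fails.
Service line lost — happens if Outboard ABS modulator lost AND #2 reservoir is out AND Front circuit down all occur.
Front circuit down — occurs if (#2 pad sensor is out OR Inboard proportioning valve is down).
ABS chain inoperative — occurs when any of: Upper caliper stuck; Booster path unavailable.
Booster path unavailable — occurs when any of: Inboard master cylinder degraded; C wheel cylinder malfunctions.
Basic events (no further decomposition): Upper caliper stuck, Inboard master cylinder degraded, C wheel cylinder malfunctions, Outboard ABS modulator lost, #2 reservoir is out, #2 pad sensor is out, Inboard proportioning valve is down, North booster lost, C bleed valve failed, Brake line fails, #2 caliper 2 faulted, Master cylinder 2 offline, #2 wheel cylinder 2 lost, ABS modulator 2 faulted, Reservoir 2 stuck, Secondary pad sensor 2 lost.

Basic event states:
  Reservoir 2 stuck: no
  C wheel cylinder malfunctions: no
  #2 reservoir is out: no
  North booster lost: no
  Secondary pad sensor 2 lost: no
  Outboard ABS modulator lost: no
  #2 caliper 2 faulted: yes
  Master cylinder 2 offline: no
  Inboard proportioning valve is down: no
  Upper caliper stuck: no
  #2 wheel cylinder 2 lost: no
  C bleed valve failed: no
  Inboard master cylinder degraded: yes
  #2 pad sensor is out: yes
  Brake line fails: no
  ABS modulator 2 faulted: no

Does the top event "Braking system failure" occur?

Booster path unavailable [OR]: Inboard master cylinder degraded=occurs, C wheel cylinder malfunctions=not → at least one input occurs → occurs.
ABS chain inoperative [OR]: Upper caliper stuck=not, Booster path unavailable=occurs → at least one input occurs → occurs.
Front circuit down [OR]: #2 pad sensor is out=occurs, Inboard proportioning valve is down=not → at least one input occurs → occurs.
Service line lost [AND]: Outboard ABS modulator lost=not, #2 reservoir is out=not, Front circuit down=occurs → not all inputs occur → does not occur.
Rear circuit unavailable [AND]: North booster lost=not, C bleed valve failed=not, Brake line fails=not → not all inputs occur → does not occur.
Parking branch unavailable [AND]: Rear circuit unavailable=not, #2 caliper 2 faulted=occurs, Master cylinder 2 offline=not → not all inputs occur → does not occur.
Booster path 2 down [OR]: Service line lost=not, Parking branch unavailable=not, #2 wheel cylinder 2 lost=not, ABS modulator 2 faulted=not → no input occurs → does not occur.
Braking system failure [OR]: ABS chain inoperative=occurs, Booster path 2 down=not, Reservoir 2 stuck=not, Secondary pad sensor 2 lost=not → at least one input occurs → occurs.

Yes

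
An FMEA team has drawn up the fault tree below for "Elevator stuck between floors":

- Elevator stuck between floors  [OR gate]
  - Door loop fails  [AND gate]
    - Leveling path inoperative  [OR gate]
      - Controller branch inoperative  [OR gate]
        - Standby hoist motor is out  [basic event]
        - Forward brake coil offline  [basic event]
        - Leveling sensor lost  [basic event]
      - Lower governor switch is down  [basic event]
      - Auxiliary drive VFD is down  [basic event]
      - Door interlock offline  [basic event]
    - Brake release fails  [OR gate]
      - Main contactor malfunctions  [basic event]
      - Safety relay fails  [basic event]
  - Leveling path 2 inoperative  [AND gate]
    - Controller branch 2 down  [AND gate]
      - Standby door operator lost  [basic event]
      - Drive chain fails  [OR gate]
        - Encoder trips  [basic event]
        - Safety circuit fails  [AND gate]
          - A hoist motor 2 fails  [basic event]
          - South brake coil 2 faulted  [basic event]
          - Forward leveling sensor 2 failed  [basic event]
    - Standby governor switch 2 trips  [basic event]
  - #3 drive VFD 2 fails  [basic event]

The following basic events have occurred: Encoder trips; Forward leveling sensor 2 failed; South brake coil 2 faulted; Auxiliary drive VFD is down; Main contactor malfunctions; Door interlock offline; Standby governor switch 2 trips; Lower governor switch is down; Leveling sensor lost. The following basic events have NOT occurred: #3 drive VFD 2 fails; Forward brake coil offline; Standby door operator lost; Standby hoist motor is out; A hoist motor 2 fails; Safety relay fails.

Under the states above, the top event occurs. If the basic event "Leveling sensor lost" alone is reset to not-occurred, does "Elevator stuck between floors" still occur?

Yes

Counterfactual: set "Leveling sensor lost" to not occurred.
Controller branch inoperative [OR]: Standby hoist motor is out=not, Forward brake coil offline=not, Leveling sensor lost=not → no input occurs → does not occur.
Leveling path inoperative [OR]: Controller branch inoperative=not, Lower governor switch is down=occurs, Auxiliary drive VFD is down=occurs, Door interlock offline=occurs → at least one input occurs → occurs.
Brake release fails [OR]: Main contactor malfunctions=occurs, Safety relay fails=not → at least one input occurs → occurs.
Door loop fails [AND]: Leveling path inoperative=occurs, Brake release fails=occurs → all inputs occur → occurs.
Safety circuit fails [AND]: A hoist motor 2 fails=not, South brake coil 2 faulted=occurs, Forward leveling sensor 2 failed=occurs → not all inputs occur → does not occur.
Drive chain fails [OR]: Encoder trips=occurs, Safety circuit fails=not → at least one input occurs → occurs.
Controller branch 2 down [AND]: Standby door operator lost=not, Drive chain fails=occurs → not all inputs occur → does not occur.
Leveling path 2 inoperative [AND]: Controller branch 2 down=not, Standby governor switch 2 trips=occurs → not all inputs occur → does not occur.
Elevator stuck between floors [OR]: Door loop fails=occurs, Leveling path 2 inoperative=not, #3 drive VFD 2 fails=not → at least one input occurs → occurs.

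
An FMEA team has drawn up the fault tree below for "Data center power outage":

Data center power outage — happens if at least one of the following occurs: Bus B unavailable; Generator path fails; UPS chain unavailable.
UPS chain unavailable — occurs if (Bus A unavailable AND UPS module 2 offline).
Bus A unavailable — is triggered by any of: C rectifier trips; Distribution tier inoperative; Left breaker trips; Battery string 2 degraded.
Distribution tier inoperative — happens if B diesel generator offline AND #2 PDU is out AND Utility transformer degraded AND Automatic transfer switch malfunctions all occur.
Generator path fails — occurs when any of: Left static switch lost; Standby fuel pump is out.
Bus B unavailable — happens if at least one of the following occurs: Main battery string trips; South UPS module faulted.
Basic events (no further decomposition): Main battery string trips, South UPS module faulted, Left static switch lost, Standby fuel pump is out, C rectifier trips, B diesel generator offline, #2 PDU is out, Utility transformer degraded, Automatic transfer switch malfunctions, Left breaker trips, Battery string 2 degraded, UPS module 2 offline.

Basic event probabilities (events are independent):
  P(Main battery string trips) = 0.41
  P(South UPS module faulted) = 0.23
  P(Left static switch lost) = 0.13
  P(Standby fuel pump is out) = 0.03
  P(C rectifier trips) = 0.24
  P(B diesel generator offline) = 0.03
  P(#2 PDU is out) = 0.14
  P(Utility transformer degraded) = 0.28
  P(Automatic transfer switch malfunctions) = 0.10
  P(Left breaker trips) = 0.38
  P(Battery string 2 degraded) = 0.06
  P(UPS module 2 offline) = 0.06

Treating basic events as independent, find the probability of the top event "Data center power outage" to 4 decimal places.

0.6294

P(Bus B unavailable) [OR] = 1 − (1−0.41) × (1−0.23) = 0.545700
P(Generator path fails) [OR] = 1 − (1−0.13) × (1−0.03) = 0.156100
P(Distribution tier inoperative) [AND] = 0.03 × 0.14 × 0.28 × 0.10 = 0.000118
P(Bus A unavailable) [OR] = 1 − (1−0.24) × (1−0.000118) × (1−0.38) × (1−0.06) = 0.557124
P(UPS chain unavailable) [AND] = 0.557124 × 0.06 = 0.033427
P(Data center power outage) [OR] = 1 − (1−0.545700) × (1−0.156100) × (1−0.033427) = 0.629432
Rounded to 4 decimal places: P(Data center power outage) ≈ 0.6294.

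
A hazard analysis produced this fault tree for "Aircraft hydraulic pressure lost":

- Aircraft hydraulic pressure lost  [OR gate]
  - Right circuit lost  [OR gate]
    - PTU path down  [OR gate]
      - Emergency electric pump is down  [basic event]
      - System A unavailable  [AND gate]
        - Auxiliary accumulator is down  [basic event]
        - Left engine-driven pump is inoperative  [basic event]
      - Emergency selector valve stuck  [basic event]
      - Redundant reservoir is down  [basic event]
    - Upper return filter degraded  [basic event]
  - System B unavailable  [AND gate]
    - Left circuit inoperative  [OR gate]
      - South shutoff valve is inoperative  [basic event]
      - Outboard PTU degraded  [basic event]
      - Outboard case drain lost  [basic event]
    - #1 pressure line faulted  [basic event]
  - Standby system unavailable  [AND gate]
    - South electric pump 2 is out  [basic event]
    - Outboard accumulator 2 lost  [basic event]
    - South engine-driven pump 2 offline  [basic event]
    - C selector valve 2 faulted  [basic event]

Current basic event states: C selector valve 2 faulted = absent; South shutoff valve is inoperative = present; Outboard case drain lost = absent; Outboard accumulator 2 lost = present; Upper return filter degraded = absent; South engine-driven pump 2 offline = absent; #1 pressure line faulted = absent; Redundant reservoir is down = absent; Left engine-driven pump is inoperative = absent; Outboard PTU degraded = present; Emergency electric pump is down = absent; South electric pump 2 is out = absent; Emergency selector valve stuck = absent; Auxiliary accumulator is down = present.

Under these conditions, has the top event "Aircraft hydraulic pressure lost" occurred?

System A unavailable [AND]: Auxiliary accumulator is down=occurs, Left engine-driven pump is inoperative=not → not all inputs occur → does not occur.
PTU path down [OR]: Emergency electric pump is down=not, System A unavailable=not, Emergency selector valve stuck=not, Redundant reservoir is down=not → no input occurs → does not occur.
Right circuit lost [OR]: PTU path down=not, Upper return filter degraded=not → no input occurs → does not occur.
Left circuit inoperative [OR]: South shutoff valve is inoperative=occurs, Outboard PTU degraded=occurs, Outboard case drain lost=not → at least one input occurs → occurs.
System B unavailable [AND]: Left circuit inoperative=occurs, #1 pressure line faulted=not → not all inputs occur → does not occur.
Standby system unavailable [AND]: South electric pump 2 is out=not, Outboard accumulator 2 lost=occurs, South engine-driven pump 2 offline=not, C selector valve 2 faulted=not → not all inputs occur → does not occur.
Aircraft hydraulic pressure lost [OR]: Right circuit lost=not, System B unavailable=not, Standby system unavailable=not → no input occurs → does not occur.

No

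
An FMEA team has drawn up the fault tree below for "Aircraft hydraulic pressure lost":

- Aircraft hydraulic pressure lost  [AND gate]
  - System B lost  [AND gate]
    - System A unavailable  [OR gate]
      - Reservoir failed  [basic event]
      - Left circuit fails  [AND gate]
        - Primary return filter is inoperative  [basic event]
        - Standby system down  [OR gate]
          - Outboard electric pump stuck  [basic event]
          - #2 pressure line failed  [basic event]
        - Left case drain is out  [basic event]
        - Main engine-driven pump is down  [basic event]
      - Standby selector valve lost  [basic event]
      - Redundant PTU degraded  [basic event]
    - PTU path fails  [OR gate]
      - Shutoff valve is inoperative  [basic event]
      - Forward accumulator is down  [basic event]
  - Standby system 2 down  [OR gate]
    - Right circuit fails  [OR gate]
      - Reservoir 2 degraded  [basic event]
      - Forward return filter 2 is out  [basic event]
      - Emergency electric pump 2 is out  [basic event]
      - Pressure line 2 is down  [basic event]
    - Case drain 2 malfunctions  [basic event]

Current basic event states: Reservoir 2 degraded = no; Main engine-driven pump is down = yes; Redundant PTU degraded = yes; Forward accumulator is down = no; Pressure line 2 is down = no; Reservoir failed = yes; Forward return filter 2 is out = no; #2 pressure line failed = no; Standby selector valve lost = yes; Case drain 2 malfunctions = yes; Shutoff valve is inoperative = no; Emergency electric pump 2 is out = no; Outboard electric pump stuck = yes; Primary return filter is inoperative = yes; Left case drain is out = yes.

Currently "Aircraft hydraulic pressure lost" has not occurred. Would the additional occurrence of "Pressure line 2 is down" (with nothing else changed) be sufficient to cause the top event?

Counterfactual: set "Pressure line 2 is down" to occurred.
Standby system down [OR]: Outboard electric pump stuck=occurs, #2 pressure line failed=not → at least one input occurs → occurs.
Left circuit fails [AND]: Primary return filter is inoperative=occurs, Standby system down=occurs, Left case drain is out=occurs, Main engine-driven pump is down=occurs → all inputs occur → occurs.
System A unavailable [OR]: Reservoir failed=occurs, Left circuit fails=occurs, Standby selector valve lost=occurs, Redundant PTU degraded=occurs → at least one input occurs → occurs.
PTU path fails [OR]: Shutoff valve is inoperative=not, Forward accumulator is down=not → no input occurs → does not occur.
System B lost [AND]: System A unavailable=occurs, PTU path fails=not → not all inputs occur → does not occur.
Right circuit fails [OR]: Reservoir 2 degraded=not, Forward return filter 2 is out=not, Emergency electric pump 2 is out=not, Pressure line 2 is down=occurs → at least one input occurs → occurs.
Standby system 2 down [OR]: Right circuit fails=occurs, Case drain 2 malfunctions=occurs → at least one input occurs → occurs.
Aircraft hydraulic pressure lost [AND]: System B lost=not, Standby system 2 down=occurs → not all inputs occur → does not occur.

No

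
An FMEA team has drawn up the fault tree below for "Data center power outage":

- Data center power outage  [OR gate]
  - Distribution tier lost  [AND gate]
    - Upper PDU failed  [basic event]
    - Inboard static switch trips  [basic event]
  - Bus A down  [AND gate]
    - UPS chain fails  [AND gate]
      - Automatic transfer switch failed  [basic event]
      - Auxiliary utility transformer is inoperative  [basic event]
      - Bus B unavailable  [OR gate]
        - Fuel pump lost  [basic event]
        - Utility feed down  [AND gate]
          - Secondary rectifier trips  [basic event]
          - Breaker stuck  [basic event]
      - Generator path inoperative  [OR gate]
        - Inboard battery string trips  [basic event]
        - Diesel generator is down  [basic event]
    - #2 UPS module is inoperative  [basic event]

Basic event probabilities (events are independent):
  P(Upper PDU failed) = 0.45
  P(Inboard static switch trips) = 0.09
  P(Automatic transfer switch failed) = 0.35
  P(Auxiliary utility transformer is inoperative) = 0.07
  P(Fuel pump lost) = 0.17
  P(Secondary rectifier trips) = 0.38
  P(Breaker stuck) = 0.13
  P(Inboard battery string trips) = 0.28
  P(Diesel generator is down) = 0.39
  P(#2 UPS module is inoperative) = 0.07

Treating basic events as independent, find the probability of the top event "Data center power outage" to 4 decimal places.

0.0407

P(Distribution tier lost) [AND] = 0.45 × 0.09 = 0.040500
P(Utility feed down) [AND] = 0.38 × 0.13 = 0.049400
P(Bus B unavailable) [OR] = 1 − (1−0.17) × (1−0.049400) = 0.211002
P(Generator path inoperative) [OR] = 1 − (1−0.28) × (1−0.39) = 0.560800
P(UPS chain fails) [AND] = 0.35 × 0.07 × 0.211002 × 0.560800 = 0.002899
P(Bus A down) [AND] = 0.002899 × 0.07 = 0.000203
P(Data center power outage) [OR] = 1 − (1−0.040500) × (1−0.000203) = 0.040695
Rounded to 4 decimal places: P(Data center power outage) ≈ 0.0407.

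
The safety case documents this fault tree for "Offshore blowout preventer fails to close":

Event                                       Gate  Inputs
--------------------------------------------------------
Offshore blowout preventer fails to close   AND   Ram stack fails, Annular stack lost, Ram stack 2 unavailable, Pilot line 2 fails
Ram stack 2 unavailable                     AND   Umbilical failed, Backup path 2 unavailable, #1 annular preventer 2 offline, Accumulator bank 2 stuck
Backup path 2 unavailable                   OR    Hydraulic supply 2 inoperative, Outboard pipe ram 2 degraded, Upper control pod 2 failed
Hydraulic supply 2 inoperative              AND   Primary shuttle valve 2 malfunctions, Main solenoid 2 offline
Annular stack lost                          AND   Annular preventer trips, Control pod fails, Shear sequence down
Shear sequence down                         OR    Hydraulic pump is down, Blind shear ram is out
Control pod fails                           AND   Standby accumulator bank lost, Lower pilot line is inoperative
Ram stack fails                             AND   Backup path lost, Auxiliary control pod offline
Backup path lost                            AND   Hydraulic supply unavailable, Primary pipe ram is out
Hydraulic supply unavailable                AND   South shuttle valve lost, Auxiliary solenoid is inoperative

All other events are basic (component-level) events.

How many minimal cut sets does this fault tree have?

6

Hydraulic supply unavailable [AND]: one cut set from each child combined → 1 × 1 = 1 cut set(s).
Backup path lost [AND]: one cut set from each child combined → 1 × 1 = 1 cut set(s).
Ram stack fails [AND]: one cut set from each child combined → 1 × 1 = 1 cut set(s).
Control pod fails [AND]: one cut set from each child combined → 1 × 1 = 1 cut set(s).
Shear sequence down [OR]: union of children's cut sets → 2 cut set(s).
Annular stack lost [AND]: one cut set from each child combined → 1 × 1 × 2 = 2 cut set(s).
Hydraulic supply 2 inoperative [AND]: one cut set from each child combined → 1 × 1 = 1 cut set(s).
Backup path 2 unavailable [OR]: union of children's cut sets → 3 cut set(s).
Ram stack 2 unavailable [AND]: one cut set from each child combined → 1 × 3 × 1 × 1 = 3 cut set(s).
Offshore blowout preventer fails to close [AND]: one cut set from each child combined → 1 × 2 × 3 × 1 = 6 cut set(s).
Minimal cut sets: {#1 annular preventer 2 offline, Accumulator bank 2 stuck, Annular preventer trips, Auxiliary control pod offline, Auxiliary solenoid is inoperative, Hydraulic pump is down, Lower pilot line is inoperative, Main solenoid 2 offline, Pilot line 2 fails, Primary pipe ram is out, Primary shuttle valve 2 malfunctions, South shuttle valve lost, Standby accumulator bank lost, Umbilical failed}; {#1 annular preventer 2 offline, Accumulator bank 2 stuck, Annular preventer trips, Auxiliary control pod offline, Auxiliary solenoid is inoperative, Hydraulic pump is down, Lower pilot line is inoperative, Outboard pipe ram 2 degraded, Pilot line 2 fails, Primary pipe ram is out, South shuttle valve lost, Standby accumulator bank lost, Umbilical failed}; {#1 annular preventer 2 offline, Accumulator bank 2 stuck, Annular preventer trips, Auxiliary control pod offline, Auxiliary solenoid is inoperative, Hydraulic pump is down, Lower pilot line is inoperative, Pilot line 2 fails, Primary pipe ram is out, South shuttle valve lost, Standby accumulator bank lost, Umbilical failed, Upper control pod 2 failed}; {#1 annular preventer 2 offline, Accumulator bank 2 stuck, Annular preventer trips, Auxiliary control pod offline, Auxiliary solenoid is inoperative, Blind shear ram is out, Lower pilot line is inoperative, Main solenoid 2 offline, Pilot line 2 fails, Primary pipe ram is out, Primary shuttle valve 2 malfunctions, South shuttle valve lost, Standby accumulator bank lost, Umbilical failed}; {#1 annular preventer 2 offline, Accumulator bank 2 stuck, Annular preventer trips, Auxiliary control pod offline, Auxiliary solenoid is inoperative, Blind shear ram is out, Lower pilot line is inoperative, Outboard pipe ram 2 degraded, Pilot line 2 fails, Primary pipe ram is out, South shuttle valve lost, Standby accumulator bank lost, Umbilical failed}; {#1 annular preventer 2 offline, Accumulator bank 2 stuck, Annular preventer trips, Auxiliary control pod offline, Auxiliary solenoid is inoperative, Blind shear ram is out, Lower pilot line is inoperative, Pilot line 2 fails, Primary pipe ram is out, South shuttle valve lost, Standby accumulator bank lost, Umbilical failed, Upper control pod 2 failed}.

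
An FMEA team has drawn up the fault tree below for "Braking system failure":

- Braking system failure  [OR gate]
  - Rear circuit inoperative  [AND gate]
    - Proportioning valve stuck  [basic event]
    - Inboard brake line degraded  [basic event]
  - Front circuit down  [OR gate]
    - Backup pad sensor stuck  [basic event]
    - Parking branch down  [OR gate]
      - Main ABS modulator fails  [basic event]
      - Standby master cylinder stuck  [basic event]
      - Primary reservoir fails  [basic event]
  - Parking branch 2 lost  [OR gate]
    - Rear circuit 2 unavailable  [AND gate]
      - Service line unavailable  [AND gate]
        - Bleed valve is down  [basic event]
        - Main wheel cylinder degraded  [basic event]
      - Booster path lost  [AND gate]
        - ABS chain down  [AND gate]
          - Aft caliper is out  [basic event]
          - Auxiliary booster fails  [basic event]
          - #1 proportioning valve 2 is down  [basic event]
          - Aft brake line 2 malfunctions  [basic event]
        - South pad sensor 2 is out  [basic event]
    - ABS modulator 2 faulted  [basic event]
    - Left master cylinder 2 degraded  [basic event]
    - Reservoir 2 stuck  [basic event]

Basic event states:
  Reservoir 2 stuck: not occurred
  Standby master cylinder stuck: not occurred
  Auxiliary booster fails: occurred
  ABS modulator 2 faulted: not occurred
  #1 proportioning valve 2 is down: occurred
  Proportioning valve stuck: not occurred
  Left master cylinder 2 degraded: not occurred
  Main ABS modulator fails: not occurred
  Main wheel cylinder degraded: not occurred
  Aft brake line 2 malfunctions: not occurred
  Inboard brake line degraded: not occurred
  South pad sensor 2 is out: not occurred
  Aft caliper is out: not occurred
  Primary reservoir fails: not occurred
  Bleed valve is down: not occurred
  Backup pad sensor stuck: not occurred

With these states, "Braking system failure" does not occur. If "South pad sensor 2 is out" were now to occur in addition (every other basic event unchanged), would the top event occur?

Counterfactual: set "South pad sensor 2 is out" to occurred.
Rear circuit inoperative [AND]: Proportioning valve stuck=not, Inboard brake line degraded=not → not all inputs occur → does not occur.
Parking branch down [OR]: Main ABS modulator fails=not, Standby master cylinder stuck=not, Primary reservoir fails=not → no input occurs → does not occur.
Front circuit down [OR]: Backup pad sensor stuck=not, Parking branch down=not → no input occurs → does not occur.
Service line unavailable [AND]: Bleed valve is down=not, Main wheel cylinder degraded=not → not all inputs occur → does not occur.
ABS chain down [AND]: Aft caliper is out=not, Auxiliary booster fails=occurs, #1 proportioning valve 2 is down=occurs, Aft brake line 2 malfunctions=not → not all inputs occur → does not occur.
Booster path lost [AND]: ABS chain down=not, South pad sensor 2 is out=occurs → not all inputs occur → does not occur.
Rear circuit 2 unavailable [AND]: Service line unavailable=not, Booster path lost=not → not all inputs occur → does not occur.
Parking branch 2 lost [OR]: Rear circuit 2 unavailable=not, ABS modulator 2 faulted=not, Left master cylinder 2 degraded=not, Reservoir 2 stuck=not → no input occurs → does not occur.
Braking system failure [OR]: Rear circuit inoperative=not, Front circuit down=not, Parking branch 2 lost=not → no input occurs → does not occur.

No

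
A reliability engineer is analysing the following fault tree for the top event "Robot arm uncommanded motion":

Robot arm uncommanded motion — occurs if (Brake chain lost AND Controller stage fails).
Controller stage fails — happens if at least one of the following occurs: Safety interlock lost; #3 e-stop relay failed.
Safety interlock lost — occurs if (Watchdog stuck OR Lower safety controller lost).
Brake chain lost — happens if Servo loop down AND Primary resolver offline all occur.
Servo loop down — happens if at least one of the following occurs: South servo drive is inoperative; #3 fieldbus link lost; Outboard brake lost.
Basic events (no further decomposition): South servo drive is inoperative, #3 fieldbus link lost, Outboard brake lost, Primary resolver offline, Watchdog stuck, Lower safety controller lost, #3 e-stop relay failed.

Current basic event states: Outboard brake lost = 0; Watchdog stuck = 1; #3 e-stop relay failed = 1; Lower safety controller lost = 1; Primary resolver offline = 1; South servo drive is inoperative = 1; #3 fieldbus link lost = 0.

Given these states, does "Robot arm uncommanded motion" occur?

Yes

Servo loop down [OR]: South servo drive is inoperative=occurs, #3 fieldbus link lost=not, Outboard brake lost=not → at least one input occurs → occurs.
Brake chain lost [AND]: Servo loop down=occurs, Primary resolver offline=occurs → all inputs occur → occurs.
Safety interlock lost [OR]: Watchdog stuck=occurs, Lower safety controller lost=occurs → at least one input occurs → occurs.
Controller stage fails [OR]: Safety interlock lost=occurs, #3 e-stop relay failed=occurs → at least one input occurs → occurs.
Robot arm uncommanded motion [AND]: Brake chain lost=occurs, Controller stage fails=occurs → all inputs occur → occurs.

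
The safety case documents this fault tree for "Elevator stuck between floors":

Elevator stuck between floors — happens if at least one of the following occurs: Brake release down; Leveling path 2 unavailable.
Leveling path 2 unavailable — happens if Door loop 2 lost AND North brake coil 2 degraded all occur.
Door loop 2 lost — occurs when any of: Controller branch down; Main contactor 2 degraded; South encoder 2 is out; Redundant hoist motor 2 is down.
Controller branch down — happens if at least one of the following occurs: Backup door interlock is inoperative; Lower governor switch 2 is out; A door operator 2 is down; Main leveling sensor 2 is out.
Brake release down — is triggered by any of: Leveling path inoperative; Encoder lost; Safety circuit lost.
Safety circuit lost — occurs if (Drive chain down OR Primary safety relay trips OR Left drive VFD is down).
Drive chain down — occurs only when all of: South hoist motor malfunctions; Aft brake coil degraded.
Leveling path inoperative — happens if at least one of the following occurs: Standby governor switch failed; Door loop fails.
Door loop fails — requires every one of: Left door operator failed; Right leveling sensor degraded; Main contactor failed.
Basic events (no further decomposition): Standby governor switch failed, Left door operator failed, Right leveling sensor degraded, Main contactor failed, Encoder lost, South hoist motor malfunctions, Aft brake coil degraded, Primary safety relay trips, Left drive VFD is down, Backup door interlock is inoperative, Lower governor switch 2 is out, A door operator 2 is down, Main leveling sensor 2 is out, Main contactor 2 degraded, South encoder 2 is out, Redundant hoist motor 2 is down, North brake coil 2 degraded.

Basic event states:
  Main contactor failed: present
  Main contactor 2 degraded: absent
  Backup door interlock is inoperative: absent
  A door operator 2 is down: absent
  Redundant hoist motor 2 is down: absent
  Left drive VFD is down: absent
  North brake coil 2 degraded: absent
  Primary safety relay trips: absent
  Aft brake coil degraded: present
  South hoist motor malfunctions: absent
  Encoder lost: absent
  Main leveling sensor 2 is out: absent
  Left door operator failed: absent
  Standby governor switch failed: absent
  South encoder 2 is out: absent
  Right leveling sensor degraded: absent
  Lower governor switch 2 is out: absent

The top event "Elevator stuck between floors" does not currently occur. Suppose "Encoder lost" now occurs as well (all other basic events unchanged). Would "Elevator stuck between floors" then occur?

Counterfactual: set "Encoder lost" to occurred.
Door loop fails [AND]: Left door operator failed=not, Right leveling sensor degraded=not, Main contactor failed=occurs → not all inputs occur → does not occur.
Leveling path inoperative [OR]: Standby governor switch failed=not, Door loop fails=not → no input occurs → does not occur.
Drive chain down [AND]: South hoist motor malfunctions=not, Aft brake coil degraded=occurs → not all inputs occur → does not occur.
Safety circuit lost [OR]: Drive chain down=not, Primary safety relay trips=not, Left drive VFD is down=not → no input occurs → does not occur.
Brake release down [OR]: Leveling path inoperative=not, Encoder lost=occurs, Safety circuit lost=not → at least one input occurs → occurs.
Controller branch down [OR]: Backup door interlock is inoperative=not, Lower governor switch 2 is out=not, A door operator 2 is down=not, Main leveling sensor 2 is out=not → no input occurs → does not occur.
Door loop 2 lost [OR]: Controller branch down=not, Main contactor 2 degraded=not, South encoder 2 is out=not, Redundant hoist motor 2 is down=not → no input occurs → does not occur.
Leveling path 2 unavailable [AND]: Door loop 2 lost=not, North brake coil 2 degraded=not → not all inputs occur → does not occur.
Elevator stuck between floors [OR]: Brake release down=occurs, Leveling path 2 unavailable=not → at least one input occurs → occurs.

Yes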